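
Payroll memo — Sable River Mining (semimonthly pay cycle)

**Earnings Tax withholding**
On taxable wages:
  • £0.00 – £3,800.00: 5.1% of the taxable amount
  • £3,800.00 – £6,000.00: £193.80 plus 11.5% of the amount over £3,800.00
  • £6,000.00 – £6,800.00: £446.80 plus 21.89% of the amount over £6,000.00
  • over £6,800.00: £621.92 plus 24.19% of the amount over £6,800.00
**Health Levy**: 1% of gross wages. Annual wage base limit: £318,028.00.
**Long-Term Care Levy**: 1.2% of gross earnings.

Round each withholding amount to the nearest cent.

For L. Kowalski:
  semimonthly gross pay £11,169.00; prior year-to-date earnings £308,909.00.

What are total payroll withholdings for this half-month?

Earnings Tax: taxable = £11,169.00
  £621.92 + 24.19% × (£11,169.00 − £6,800.00) = £621.92 + 24.19% × £4,369.00 = £1,678.78
Health Levy: cap £318,028.00 − YTD £308,909.00 = £9,119.00 subject; 1% × £9,119.00 = £91.19
Long-Term Care Levy: 1.2% × £11,169.00 = £134.03
Total: £1,678.78 + £91.19 + £134.03 = £1,904.00

£1,904.00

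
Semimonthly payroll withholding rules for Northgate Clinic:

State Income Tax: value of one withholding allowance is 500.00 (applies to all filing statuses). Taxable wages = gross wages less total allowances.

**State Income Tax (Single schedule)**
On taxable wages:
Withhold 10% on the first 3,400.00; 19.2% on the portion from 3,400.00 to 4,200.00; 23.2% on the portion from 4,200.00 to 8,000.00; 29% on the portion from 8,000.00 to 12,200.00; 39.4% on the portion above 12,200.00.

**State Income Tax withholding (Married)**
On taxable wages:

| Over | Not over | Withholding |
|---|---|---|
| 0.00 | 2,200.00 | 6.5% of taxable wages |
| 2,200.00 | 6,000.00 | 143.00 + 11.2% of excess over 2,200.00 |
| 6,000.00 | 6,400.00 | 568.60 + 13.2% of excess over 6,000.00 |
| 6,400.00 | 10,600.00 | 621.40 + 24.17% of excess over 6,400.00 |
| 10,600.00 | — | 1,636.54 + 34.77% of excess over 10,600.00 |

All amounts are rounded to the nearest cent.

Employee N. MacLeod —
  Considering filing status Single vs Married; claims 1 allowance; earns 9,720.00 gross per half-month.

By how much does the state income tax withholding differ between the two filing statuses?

426.01

State Income Tax (Single): taxable = 9,720.00 − 1×500.00 = 9,220.00
  1,375.20 + 29% × (9,220.00 − 8,000.00) = 1,375.20 + 29% × 1,220.00 = 1,729.00
State Income Tax (Married): taxable = 9,720.00 − 1×500.00 = 9,220.00
  621.40 + 24.17% × (9,220.00 − 6,400.00) = 621.40 + 24.17% × 2,820.00 = 1,302.99
Difference: |1,729.00 − 1,302.99| = 426.01 (higher under Single)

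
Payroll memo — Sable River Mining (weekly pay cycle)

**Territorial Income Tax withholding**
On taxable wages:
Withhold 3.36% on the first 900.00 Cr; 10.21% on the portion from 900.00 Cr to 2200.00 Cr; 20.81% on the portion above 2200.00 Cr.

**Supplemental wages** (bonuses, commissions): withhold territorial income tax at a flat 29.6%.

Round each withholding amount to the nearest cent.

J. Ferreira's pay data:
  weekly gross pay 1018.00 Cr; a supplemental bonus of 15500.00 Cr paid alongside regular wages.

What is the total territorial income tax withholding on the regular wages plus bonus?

Territorial Income Tax: taxable = 1018.00 Cr
  30.24 Cr + 10.21% × (1018.00 Cr − 900.00 Cr) = 30.24 Cr + 10.21% × 118.00 Cr = 42.29 Cr
Supplemental (29.6% flat on bonus): 29.6% × 15500.00 Cr = 4588.00 Cr
Total territorial income tax: 42.29 Cr + 4588.00 Cr = 4630.29 Cr

4630.29 Cr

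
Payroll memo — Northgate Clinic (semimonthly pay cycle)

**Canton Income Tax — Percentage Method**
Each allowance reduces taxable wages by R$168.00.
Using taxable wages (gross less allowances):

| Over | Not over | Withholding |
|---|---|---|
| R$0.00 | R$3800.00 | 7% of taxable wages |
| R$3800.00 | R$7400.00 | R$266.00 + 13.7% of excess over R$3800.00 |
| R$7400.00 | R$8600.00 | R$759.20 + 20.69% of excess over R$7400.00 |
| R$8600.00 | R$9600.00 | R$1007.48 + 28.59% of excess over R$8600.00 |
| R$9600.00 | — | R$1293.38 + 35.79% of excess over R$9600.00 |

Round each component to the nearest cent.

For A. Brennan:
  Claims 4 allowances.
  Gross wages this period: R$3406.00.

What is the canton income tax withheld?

Canton Income Tax: taxable = R$3406.00 − 4×R$168.00 = R$2734.00
  7% × R$2734.00 = R$191.38

R$191.38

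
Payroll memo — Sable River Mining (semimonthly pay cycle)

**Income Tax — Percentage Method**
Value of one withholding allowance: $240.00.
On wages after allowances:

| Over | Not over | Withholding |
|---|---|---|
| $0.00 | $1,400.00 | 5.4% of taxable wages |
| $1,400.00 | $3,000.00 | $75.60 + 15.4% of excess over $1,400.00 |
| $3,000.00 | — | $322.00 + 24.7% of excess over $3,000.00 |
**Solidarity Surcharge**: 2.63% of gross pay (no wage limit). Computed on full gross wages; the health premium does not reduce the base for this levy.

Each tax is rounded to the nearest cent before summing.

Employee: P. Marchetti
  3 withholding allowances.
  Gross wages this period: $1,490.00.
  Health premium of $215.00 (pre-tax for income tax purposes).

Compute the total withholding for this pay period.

$69.16

Income Tax: taxable = $1,490.00 − $215.00 − 3×$240.00 = $555.00
  5.4% × $555.00 = $29.97
Solidarity Surcharge: 2.63% × $1,490.00 = $39.19
Total: $29.97 + $39.19 = $69.16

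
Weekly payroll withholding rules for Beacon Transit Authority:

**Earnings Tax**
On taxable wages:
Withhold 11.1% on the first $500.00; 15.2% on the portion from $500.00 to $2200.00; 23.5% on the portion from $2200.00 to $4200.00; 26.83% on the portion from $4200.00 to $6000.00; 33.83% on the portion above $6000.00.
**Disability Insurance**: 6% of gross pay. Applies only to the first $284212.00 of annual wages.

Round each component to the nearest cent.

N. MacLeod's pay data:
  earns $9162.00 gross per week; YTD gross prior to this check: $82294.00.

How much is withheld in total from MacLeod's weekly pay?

Earnings Tax: taxable = $9162.00
  $1266.84 + 33.83% × ($9162.00 − $6000.00) = $1266.84 + 33.83% × $3162.00 = $2336.54
Disability Insurance: 6% × $9162.00 = $549.72
Total: $2336.54 + $549.72 = $2886.26

$2886.26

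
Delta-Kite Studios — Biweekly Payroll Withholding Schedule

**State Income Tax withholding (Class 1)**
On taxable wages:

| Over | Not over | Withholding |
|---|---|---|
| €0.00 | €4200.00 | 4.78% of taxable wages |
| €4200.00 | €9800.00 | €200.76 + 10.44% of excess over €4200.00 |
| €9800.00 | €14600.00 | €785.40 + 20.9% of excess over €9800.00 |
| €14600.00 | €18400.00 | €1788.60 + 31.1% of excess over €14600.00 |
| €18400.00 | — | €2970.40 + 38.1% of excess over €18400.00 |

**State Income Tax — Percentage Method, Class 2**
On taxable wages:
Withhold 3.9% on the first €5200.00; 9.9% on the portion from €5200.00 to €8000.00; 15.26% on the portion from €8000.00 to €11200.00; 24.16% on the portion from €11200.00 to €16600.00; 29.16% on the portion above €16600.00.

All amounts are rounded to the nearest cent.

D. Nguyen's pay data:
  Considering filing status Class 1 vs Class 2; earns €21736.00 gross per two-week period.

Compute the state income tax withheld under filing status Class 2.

State Income Tax (Class 2): taxable = €21736.00
  €2272.96 + 29.16% × (€21736.00 − €16600.00) = €2272.96 + 29.16% × €5136.00 = €3770.62

€3770.62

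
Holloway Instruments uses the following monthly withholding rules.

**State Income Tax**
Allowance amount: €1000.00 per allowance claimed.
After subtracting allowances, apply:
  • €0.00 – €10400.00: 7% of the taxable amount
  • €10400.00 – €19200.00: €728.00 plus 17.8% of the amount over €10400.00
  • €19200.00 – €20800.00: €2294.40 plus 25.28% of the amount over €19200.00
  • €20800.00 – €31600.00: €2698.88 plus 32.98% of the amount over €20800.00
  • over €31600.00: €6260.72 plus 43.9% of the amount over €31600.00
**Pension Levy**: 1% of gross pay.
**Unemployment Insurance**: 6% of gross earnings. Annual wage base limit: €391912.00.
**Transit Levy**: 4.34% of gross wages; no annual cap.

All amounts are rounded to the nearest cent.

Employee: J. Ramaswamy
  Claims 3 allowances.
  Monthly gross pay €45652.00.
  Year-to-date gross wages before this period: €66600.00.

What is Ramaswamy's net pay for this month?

State Income Tax: taxable = €45652.00 − 3×€1000.00 = €42652.00
  €6260.72 + 43.9% × (€42652.00 − €31600.00) = €6260.72 + 43.9% × €11052.00 = €11112.55
Pension Levy: 1% × €45652.00 = €456.52
Unemployment Insurance: 6% × €45652.00 = €2739.12
Transit Levy: 4.34% × €45652.00 = €1981.30
Total withheld: €11112.55 + €456.52 + €2739.12 + €1981.30 = €16289.49
Net pay: €45652.00 − €16289.49 = €29362.51

€29362.51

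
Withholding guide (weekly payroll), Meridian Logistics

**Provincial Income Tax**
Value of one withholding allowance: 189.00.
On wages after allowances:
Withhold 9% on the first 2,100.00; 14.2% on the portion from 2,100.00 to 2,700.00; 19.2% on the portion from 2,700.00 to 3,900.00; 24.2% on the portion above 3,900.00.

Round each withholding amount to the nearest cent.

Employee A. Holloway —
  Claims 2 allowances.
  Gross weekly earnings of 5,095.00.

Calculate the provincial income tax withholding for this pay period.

Provincial Income Tax: taxable = 5,095.00 − 2×189.00 = 4,717.00
  504.60 + 24.2% × (4,717.00 − 3,900.00) = 504.60 + 24.2% × 817.00 = 702.31

702.31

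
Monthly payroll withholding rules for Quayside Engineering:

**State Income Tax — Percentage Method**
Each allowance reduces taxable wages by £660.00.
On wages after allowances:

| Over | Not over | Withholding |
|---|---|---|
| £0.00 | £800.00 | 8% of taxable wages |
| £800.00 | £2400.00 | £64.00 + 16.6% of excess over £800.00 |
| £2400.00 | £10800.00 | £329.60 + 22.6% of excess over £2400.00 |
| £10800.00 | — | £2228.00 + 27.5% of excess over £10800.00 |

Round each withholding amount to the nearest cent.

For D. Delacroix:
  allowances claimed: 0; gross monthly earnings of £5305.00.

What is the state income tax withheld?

State Income Tax: taxable = £5305.00
  £329.60 + 22.6% × (£5305.00 − £2400.00) = £329.60 + 22.6% × £2905.00 = £986.13

£986.13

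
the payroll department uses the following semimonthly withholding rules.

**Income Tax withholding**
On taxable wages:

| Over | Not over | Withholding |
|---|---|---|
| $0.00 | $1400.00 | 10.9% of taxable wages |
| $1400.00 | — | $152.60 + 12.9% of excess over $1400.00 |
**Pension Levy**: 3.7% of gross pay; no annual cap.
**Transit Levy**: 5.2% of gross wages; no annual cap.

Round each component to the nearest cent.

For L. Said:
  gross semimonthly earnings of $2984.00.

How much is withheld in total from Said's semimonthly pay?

$622.52

Income Tax: taxable = $2984.00
  $152.60 + 12.9% × ($2984.00 − $1400.00) = $152.60 + 12.9% × $1584.00 = $356.94
Pension Levy: 3.7% × $2984.00 = $110.41
Transit Levy: 5.2% × $2984.00 = $155.17
Total: $356.94 + $110.41 + $155.17 = $622.52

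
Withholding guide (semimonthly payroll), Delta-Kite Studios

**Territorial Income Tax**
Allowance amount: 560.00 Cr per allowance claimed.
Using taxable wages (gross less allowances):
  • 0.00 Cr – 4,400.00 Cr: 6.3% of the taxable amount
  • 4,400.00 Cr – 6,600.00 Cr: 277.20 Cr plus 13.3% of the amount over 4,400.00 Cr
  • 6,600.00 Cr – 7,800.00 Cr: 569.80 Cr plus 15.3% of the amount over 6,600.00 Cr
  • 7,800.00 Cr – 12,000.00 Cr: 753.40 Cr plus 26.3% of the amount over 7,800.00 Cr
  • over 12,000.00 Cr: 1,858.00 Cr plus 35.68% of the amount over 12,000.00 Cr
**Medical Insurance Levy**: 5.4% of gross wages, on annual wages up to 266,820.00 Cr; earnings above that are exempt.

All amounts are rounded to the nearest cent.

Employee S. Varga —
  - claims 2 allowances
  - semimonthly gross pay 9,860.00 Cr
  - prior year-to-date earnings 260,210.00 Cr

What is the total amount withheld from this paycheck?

Territorial Income Tax: taxable = 9,860.00 Cr − 2×560.00 Cr = 8,740.00 Cr
  753.40 Cr + 26.3% × (8,740.00 Cr − 7,800.00 Cr) = 753.40 Cr + 26.3% × 940.00 Cr = 1,000.62 Cr
Medical Insurance Levy: cap 266,820.00 Cr − YTD 260,210.00 Cr = 6,610.00 Cr subject; 5.4% × 6,610.00 Cr = 356.94 Cr
Total: 1,000.62 Cr + 356.94 Cr = 1,357.56 Cr

1,357.56 Cr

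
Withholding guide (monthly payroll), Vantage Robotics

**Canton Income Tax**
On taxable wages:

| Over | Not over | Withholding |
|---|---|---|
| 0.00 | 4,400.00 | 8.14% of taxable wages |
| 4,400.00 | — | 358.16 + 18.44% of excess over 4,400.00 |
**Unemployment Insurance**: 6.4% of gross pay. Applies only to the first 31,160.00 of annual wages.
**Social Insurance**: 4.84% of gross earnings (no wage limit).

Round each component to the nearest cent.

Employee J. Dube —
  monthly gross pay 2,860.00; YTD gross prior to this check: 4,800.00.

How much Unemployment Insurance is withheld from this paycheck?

183.04

Unemployment Insurance: 6.4% × 2,860.00 = 183.04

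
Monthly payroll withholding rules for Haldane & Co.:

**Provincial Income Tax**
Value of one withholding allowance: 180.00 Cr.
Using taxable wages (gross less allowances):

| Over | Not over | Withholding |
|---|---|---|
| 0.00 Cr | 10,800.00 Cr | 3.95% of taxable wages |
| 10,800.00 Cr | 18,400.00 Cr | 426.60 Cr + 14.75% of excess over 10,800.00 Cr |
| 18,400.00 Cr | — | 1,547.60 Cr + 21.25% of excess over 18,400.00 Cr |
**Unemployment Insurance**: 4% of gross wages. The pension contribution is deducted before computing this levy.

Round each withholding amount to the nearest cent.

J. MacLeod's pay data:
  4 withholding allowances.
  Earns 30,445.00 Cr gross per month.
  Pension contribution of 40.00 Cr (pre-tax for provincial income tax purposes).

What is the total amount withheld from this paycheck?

5,161.86 Cr

Provincial Income Tax: taxable = 30,445.00 Cr − 40.00 Cr − 4×180.00 Cr = 29,685.00 Cr
  1,547.60 Cr + 21.25% × (29,685.00 Cr − 18,400.00 Cr) = 1,547.60 Cr + 21.25% × 11,285.00 Cr = 3,945.66 Cr
Unemployment Insurance: 4% × 30,405.00 Cr = 1,216.20 Cr
Total: 3,945.66 Cr + 1,216.20 Cr = 5,161.86 Cr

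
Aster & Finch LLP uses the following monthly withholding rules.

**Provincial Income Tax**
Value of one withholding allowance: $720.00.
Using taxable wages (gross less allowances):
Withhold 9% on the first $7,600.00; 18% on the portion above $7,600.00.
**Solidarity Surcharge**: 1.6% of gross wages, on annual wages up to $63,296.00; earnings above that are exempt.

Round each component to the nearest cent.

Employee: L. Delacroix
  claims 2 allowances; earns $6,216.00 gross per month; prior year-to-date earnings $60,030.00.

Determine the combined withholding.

$482.10

Provincial Income Tax: taxable = $6,216.00 − 2×$720.00 = $4,776.00
  9% × $4,776.00 = $429.84
Solidarity Surcharge: cap $63,296.00 − YTD $60,030.00 = $3,266.00 subject; 1.6% × $3,266.00 = $52.26
Total: $429.84 + $52.26 = $482.10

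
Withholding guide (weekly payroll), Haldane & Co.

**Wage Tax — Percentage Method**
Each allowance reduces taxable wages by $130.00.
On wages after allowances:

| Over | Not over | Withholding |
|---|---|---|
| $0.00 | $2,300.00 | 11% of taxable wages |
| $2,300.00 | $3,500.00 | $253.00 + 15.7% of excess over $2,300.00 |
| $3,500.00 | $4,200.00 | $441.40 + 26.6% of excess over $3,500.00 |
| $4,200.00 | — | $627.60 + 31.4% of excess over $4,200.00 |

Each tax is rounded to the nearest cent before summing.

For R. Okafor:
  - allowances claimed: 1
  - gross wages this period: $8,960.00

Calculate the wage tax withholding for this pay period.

Wage Tax: taxable = $8,960.00 − 1×$130.00 = $8,830.00
  $627.60 + 31.4% × ($8,830.00 − $4,200.00) = $627.60 + 31.4% × $4,630.00 = $2,081.42

$2,081.42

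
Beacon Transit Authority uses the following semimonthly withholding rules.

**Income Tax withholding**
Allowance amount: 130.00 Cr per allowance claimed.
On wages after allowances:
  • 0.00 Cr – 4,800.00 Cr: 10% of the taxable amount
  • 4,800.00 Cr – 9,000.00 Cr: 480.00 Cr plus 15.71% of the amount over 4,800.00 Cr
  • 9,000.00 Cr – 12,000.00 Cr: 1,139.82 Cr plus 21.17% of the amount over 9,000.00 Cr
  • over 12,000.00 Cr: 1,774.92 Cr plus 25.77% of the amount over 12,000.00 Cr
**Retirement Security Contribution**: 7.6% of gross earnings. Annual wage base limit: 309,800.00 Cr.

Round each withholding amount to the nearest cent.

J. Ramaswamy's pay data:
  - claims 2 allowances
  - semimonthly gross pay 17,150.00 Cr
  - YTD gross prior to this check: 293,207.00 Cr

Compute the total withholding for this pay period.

Income Tax: taxable = 17,150.00 Cr − 2×130.00 Cr = 16,890.00 Cr
  1,774.92 Cr + 25.77% × (16,890.00 Cr − 12,000.00 Cr) = 1,774.92 Cr + 25.77% × 4,890.00 Cr = 3,035.07 Cr
Retirement Security Contribution: cap 309,800.00 Cr − YTD 293,207.00 Cr = 16,593.00 Cr subject; 7.6% × 16,593.00 Cr = 1,261.07 Cr
Total: 3,035.07 Cr + 1,261.07 Cr = 4,296.14 Cr

4,296.14 Cr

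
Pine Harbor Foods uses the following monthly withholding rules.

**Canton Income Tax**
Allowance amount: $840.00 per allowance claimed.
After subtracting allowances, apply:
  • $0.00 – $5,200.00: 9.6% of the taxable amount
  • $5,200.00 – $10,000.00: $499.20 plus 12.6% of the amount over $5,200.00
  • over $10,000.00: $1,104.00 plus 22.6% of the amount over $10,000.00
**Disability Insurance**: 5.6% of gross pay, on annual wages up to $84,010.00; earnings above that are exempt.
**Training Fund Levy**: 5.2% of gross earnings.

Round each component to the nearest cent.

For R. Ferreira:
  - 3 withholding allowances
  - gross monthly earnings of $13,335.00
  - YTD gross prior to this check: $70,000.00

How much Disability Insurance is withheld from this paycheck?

$746.76

Disability Insurance: 5.6% × $13,335.00 = $746.76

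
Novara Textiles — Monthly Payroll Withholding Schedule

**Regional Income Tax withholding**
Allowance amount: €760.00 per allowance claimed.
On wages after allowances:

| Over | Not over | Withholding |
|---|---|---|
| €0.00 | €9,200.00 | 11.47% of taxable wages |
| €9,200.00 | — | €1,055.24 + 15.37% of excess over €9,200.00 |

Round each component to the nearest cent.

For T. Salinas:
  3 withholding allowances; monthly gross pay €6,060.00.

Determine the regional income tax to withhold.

Regional Income Tax: taxable = €6,060.00 − 3×€760.00 = €3,780.00
  11.47% × €3,780.00 = €433.57

€433.57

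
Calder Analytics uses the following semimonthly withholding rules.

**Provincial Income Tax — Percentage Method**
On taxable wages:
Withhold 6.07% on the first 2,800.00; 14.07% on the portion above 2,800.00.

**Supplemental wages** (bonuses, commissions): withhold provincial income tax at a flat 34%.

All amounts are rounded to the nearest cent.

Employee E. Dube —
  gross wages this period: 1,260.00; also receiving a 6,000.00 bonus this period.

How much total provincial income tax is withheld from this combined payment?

2,116.48

Provincial Income Tax: taxable = 1,260.00
  6.07% × 1,260.00 = 76.48
Supplemental (34% flat on bonus): 34% × 6,000.00 = 2,040.00
Total provincial income tax: 76.48 + 2,040.00 = 2,116.48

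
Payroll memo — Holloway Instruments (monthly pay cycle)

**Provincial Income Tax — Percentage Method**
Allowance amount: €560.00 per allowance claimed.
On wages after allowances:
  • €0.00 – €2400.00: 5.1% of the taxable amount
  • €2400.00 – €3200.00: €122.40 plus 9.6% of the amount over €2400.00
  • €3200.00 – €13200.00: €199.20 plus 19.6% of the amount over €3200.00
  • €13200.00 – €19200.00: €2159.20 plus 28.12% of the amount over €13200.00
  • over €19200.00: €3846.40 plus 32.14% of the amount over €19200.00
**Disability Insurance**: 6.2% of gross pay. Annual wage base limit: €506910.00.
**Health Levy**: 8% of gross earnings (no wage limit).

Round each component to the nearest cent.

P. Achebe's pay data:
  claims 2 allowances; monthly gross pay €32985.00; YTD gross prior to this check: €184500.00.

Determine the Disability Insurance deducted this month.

€2045.07

Disability Insurance: 6.2% × €32985.00 = €2045.07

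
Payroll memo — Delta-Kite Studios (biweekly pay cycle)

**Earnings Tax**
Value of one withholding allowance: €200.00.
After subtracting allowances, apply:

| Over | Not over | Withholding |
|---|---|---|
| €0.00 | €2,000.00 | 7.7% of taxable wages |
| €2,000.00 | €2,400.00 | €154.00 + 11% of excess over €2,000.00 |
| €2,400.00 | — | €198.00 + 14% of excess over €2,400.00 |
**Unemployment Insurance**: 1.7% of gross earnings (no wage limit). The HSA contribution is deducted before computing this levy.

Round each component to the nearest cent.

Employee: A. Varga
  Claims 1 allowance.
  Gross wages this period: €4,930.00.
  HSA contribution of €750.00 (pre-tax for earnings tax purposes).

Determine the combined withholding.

Earnings Tax: taxable = €4,930.00 − €750.00 − 1×€200.00 = €3,980.00
  €198.00 + 14% × (€3,980.00 − €2,400.00) = €198.00 + 14% × €1,580.00 = €419.20
Unemployment Insurance: 1.7% × €4,180.00 = €71.06
Total: €419.20 + €71.06 = €490.26

€490.26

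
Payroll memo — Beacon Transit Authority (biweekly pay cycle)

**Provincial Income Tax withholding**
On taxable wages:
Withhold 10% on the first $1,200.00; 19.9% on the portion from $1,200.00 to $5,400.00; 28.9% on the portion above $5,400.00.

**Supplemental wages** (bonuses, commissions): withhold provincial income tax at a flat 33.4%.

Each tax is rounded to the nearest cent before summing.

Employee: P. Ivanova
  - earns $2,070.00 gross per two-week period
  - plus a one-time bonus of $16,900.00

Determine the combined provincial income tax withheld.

$5,937.73

Provincial Income Tax: taxable = $2,070.00
  $120.00 + 19.9% × ($2,070.00 − $1,200.00) = $120.00 + 19.9% × $870.00 = $293.13
Supplemental (33.4% flat on bonus): 33.4% × $16,900.00 = $5,644.60
Total provincial income tax: $293.13 + $5,644.60 = $5,937.73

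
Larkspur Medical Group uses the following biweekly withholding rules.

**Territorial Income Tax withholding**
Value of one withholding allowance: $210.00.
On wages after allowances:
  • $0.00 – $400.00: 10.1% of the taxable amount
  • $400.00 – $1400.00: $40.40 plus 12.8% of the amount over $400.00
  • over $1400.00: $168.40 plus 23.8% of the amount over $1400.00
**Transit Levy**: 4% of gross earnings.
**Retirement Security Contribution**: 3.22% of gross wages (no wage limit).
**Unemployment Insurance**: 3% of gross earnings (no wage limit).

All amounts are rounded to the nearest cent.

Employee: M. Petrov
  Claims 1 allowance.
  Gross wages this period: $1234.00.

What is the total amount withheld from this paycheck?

Territorial Income Tax: taxable = $1234.00 − 1×$210.00 = $1024.00
  $40.40 + 12.8% × ($1024.00 − $400.00) = $40.40 + 12.8% × $624.00 = $120.27
Transit Levy: 4% × $1234.00 = $49.36
Retirement Security Contribution: 3.22% × $1234.00 = $39.73
Unemployment Insurance: 3% × $1234.00 = $37.02
Total: $120.27 + $49.36 + $39.73 + $37.02 = $246.38

$246.38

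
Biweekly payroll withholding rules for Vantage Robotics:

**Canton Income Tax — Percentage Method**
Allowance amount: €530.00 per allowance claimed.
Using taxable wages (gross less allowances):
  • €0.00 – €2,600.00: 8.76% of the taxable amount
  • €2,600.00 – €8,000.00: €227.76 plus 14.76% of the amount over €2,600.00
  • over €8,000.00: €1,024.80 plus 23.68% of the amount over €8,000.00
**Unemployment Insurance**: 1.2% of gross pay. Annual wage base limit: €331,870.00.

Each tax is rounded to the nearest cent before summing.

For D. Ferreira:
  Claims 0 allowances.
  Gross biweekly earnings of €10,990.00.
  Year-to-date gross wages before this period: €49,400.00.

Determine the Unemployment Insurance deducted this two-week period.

Unemployment Insurance: 1.2% × €10,990.00 = €131.88

€131.88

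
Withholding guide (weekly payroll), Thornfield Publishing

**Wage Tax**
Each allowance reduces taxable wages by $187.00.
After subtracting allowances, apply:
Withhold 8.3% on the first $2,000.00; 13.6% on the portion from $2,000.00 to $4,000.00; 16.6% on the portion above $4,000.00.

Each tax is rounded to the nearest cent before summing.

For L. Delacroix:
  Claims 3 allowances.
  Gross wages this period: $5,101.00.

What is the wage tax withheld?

Wage Tax: taxable = $5,101.00 − 3×$187.00 = $4,540.00
  $438.00 + 16.6% × ($4,540.00 − $4,000.00) = $438.00 + 16.6% × $540.00 = $527.64

$527.64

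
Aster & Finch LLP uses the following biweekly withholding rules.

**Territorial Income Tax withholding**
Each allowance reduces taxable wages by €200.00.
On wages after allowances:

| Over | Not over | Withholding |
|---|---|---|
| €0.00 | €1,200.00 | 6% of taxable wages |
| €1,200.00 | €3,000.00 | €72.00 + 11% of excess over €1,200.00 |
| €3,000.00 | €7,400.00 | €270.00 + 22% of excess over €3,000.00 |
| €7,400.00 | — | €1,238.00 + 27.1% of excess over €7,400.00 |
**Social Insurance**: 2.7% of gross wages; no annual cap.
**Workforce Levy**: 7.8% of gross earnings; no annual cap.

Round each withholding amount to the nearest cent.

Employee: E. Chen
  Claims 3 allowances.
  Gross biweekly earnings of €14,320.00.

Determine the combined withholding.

€4,454.32

Territorial Income Tax: taxable = €14,320.00 − 3×€200.00 = €13,720.00
  €1,238.00 + 27.1% × (€13,720.00 − €7,400.00) = €1,238.00 + 27.1% × €6,320.00 = €2,950.72
Social Insurance: 2.7% × €14,320.00 = €386.64
Workforce Levy: 7.8% × €14,320.00 = €1,116.96
Total: €2,950.72 + €386.64 + €1,116.96 = €4,454.32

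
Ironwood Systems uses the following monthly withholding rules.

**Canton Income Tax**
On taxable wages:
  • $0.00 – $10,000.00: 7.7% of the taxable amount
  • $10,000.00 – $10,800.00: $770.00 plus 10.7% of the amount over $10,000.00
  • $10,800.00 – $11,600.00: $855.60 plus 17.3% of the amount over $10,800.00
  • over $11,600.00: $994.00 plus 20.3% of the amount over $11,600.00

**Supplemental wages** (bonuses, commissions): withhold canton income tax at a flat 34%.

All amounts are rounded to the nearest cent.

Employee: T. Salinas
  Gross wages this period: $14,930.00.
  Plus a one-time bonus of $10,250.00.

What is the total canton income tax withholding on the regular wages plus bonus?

$5,154.99

Canton Income Tax: taxable = $14,930.00
  $994.00 + 20.3% × ($14,930.00 − $11,600.00) = $994.00 + 20.3% × $3,330.00 = $1,669.99
Supplemental (34% flat on bonus): 34% × $10,250.00 = $3,485.00
Total canton income tax: $1,669.99 + $3,485.00 = $5,154.99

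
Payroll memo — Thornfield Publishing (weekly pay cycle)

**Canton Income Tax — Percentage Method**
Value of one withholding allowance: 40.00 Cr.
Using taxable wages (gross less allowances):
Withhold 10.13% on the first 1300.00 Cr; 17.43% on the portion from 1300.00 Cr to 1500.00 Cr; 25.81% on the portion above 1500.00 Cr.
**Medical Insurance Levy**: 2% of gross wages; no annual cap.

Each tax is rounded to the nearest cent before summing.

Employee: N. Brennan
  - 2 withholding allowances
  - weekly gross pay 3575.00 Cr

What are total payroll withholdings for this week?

Canton Income Tax: taxable = 3575.00 Cr − 2×40.00 Cr = 3495.00 Cr
  166.55 Cr + 25.81% × (3495.00 Cr − 1500.00 Cr) = 166.55 Cr + 25.81% × 1995.00 Cr = 681.46 Cr
Medical Insurance Levy: 2% × 3575.00 Cr = 71.50 Cr
Total: 681.46 Cr + 71.50 Cr = 752.96 Cr

752.96 Cr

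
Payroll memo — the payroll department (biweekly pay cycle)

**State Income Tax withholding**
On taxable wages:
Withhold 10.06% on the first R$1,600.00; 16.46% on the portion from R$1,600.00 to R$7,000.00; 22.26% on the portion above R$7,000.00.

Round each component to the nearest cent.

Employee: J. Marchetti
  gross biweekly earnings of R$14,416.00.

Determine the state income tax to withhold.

State Income Tax: taxable = R$14,416.00
  R$1,049.80 + 22.26% × (R$14,416.00 − R$7,000.00) = R$1,049.80 + 22.26% × R$7,416.00 = R$2,700.60

R$2,700.60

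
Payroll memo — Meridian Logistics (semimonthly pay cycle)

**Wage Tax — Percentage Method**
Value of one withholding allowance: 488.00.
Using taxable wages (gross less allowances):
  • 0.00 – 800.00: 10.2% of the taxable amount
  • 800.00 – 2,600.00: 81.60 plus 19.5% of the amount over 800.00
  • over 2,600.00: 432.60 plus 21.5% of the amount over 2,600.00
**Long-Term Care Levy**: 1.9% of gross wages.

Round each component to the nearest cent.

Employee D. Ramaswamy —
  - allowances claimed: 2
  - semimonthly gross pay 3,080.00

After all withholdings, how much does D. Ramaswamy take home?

Wage Tax: taxable = 3,080.00 − 2×488.00 = 2,104.00
  81.60 + 19.5% × (2,104.00 − 800.00) = 81.60 + 19.5% × 1,304.00 = 335.88
Long-Term Care Levy: 1.9% × 3,080.00 = 58.52
Total withheld: 335.88 + 58.52 = 394.40
Net pay: 3,080.00 − 394.40 = 2,685.60

2,685.60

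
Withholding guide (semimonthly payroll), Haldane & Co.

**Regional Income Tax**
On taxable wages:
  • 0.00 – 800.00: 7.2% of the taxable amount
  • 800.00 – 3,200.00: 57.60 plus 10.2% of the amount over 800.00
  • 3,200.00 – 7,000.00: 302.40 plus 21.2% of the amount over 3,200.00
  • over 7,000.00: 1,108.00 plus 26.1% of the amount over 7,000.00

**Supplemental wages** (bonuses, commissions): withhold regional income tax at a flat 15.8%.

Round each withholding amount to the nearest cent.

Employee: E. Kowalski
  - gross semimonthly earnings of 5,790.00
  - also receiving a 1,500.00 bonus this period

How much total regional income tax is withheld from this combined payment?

Regional Income Tax: taxable = 5,790.00
  302.40 + 21.2% × (5,790.00 − 3,200.00) = 302.40 + 21.2% × 2,590.00 = 851.48
Supplemental (15.8% flat on bonus): 15.8% × 1,500.00 = 237.00
Total regional income tax: 851.48 + 237.00 = 1,088.48

1,088.48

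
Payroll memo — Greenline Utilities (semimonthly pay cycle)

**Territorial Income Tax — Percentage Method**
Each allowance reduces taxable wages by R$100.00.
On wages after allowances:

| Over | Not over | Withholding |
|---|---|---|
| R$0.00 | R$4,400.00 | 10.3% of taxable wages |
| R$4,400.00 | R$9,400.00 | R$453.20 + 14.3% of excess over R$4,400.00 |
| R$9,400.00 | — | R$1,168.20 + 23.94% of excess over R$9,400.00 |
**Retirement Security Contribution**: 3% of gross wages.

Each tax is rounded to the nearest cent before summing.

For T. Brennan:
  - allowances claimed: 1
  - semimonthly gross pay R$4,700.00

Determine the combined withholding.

R$622.80

Territorial Income Tax: taxable = R$4,700.00 − 1×R$100.00 = R$4,600.00
  R$453.20 + 14.3% × (R$4,600.00 − R$4,400.00) = R$453.20 + 14.3% × R$200.00 = R$481.80
Retirement Security Contribution: 3% × R$4,700.00 = R$141.00
Total: R$481.80 + R$141.00 = R$622.80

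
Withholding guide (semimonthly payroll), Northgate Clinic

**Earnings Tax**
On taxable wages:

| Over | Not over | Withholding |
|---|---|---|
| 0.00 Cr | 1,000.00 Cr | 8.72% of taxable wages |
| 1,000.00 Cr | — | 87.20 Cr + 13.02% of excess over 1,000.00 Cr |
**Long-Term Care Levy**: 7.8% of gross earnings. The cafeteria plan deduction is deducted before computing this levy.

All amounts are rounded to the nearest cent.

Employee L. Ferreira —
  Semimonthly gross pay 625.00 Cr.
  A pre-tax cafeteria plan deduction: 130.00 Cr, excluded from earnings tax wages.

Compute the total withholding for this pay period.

81.77 Cr

Earnings Tax: taxable = 625.00 Cr − 130.00 Cr = 495.00 Cr
  8.72% × 495.00 Cr = 43.16 Cr
Long-Term Care Levy: 7.8% × 495.00 Cr = 38.61 Cr
Total: 43.16 Cr + 38.61 Cr = 81.77 Cr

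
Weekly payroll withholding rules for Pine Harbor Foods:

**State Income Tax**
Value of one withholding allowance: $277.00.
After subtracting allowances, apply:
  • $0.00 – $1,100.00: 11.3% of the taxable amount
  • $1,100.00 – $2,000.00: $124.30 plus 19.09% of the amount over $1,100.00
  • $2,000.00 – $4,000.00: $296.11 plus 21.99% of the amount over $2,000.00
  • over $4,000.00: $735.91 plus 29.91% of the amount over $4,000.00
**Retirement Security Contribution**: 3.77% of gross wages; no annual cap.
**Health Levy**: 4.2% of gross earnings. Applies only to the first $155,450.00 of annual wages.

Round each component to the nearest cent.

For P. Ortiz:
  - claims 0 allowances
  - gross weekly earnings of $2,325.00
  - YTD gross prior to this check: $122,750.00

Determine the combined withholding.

$552.88

State Income Tax: taxable = $2,325.00
  $296.11 + 21.99% × ($2,325.00 − $2,000.00) = $296.11 + 21.99% × $325.00 = $367.58
Retirement Security Contribution: 3.77% × $2,325.00 = $87.65
Health Levy: 4.2% × $2,325.00 = $97.65
Total: $367.58 + $87.65 + $97.65 = $552.88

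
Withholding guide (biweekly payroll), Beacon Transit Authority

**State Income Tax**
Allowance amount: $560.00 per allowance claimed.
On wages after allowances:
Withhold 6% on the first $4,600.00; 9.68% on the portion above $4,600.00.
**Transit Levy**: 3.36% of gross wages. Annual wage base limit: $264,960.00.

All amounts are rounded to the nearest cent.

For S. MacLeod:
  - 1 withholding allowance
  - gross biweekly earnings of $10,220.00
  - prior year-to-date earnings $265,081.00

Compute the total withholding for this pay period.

$765.81

State Income Tax: taxable = $10,220.00 − 1×$560.00 = $9,660.00
  $276.00 + 9.68% × ($9,660.00 − $4,600.00) = $276.00 + 9.68% × $5,060.00 = $765.81
Transit Levy: YTD $265,081.00 ≥ cap $264,960.00 → $0.00
Total: $765.81 + $0.00 = $765.81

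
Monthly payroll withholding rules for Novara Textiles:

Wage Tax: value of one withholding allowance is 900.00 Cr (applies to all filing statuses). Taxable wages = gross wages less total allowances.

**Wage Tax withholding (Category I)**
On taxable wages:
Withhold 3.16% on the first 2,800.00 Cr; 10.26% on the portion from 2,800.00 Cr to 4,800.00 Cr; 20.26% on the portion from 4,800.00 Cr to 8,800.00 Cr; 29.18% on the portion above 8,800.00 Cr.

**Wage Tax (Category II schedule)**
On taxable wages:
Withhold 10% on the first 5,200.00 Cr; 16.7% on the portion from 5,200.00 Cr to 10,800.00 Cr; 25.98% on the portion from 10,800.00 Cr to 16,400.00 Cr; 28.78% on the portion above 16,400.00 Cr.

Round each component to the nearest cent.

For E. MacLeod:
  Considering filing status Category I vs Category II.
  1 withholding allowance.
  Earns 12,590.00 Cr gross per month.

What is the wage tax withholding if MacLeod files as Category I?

Wage Tax (Category I): taxable = 12,590.00 Cr − 1×900.00 Cr = 11,690.00 Cr
  1,104.08 Cr + 29.18% × (11,690.00 Cr − 8,800.00 Cr) = 1,104.08 Cr + 29.18% × 2,890.00 Cr = 1,947.38 Cr

1,947.38 Cr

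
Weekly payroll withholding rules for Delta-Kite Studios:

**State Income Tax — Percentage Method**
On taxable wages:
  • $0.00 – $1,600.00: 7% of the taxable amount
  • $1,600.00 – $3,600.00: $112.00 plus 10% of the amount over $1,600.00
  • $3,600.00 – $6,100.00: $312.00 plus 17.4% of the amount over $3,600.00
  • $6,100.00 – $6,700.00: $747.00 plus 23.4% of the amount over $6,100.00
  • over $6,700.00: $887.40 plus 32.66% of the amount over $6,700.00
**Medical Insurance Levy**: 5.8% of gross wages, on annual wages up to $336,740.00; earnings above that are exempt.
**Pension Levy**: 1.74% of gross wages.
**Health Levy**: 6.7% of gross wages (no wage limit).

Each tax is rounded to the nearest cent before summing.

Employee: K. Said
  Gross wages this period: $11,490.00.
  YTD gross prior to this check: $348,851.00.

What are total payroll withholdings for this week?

State Income Tax: taxable = $11,490.00
  $887.40 + 32.66% × ($11,490.00 − $6,700.00) = $887.40 + 32.66% × $4,790.00 = $2,451.81
Medical Insurance Levy: YTD $348,851.00 ≥ cap $336,740.00 → $0.00
Pension Levy: 1.74% × $11,490.00 = $199.93
Health Levy: 6.7% × $11,490.00 = $769.83
Total: $2,451.81 + $0.00 + $199.93 + $769.83 = $3,421.57

$3,421.57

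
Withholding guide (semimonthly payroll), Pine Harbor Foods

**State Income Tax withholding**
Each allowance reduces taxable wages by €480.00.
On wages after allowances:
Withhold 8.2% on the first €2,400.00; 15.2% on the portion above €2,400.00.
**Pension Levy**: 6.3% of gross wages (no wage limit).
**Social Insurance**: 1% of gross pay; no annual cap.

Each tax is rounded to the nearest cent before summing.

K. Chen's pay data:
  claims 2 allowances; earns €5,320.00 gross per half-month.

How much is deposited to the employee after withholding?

€4,436.92

State Income Tax: taxable = €5,320.00 − 2×€480.00 = €4,360.00
  €196.80 + 15.2% × (€4,360.00 − €2,400.00) = €196.80 + 15.2% × €1,960.00 = €494.72
Pension Levy: 6.3% × €5,320.00 = €335.16
Social Insurance: 1% × €5,320.00 = €53.20
Total withheld: €494.72 + €335.16 + €53.20 = €883.08
Net pay: €5,320.00 − €883.08 = €4,436.92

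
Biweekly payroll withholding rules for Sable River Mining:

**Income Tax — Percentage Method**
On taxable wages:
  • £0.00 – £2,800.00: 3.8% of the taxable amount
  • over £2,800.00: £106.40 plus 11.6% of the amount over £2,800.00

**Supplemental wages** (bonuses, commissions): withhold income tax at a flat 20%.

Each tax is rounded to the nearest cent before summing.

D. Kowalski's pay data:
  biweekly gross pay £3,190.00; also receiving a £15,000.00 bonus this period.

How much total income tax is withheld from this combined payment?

£3,151.64

Income Tax: taxable = £3,190.00
  £106.40 + 11.6% × (£3,190.00 − £2,800.00) = £106.40 + 11.6% × £390.00 = £151.64
Supplemental (20% flat on bonus): 20% × £15,000.00 = £3,000.00
Total income tax: £151.64 + £3,000.00 = £3,151.64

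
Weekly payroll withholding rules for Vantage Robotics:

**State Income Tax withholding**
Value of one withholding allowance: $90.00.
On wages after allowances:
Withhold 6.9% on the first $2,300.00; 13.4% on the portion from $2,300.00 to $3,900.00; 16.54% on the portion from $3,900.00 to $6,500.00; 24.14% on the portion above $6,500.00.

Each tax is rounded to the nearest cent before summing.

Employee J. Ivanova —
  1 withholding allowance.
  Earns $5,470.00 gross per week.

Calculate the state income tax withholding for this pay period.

State Income Tax: taxable = $5,470.00 − 1×$90.00 = $5,380.00
  $373.10 + 16.54% × ($5,380.00 − $3,900.00) = $373.10 + 16.54% × $1,480.00 = $617.89

$617.89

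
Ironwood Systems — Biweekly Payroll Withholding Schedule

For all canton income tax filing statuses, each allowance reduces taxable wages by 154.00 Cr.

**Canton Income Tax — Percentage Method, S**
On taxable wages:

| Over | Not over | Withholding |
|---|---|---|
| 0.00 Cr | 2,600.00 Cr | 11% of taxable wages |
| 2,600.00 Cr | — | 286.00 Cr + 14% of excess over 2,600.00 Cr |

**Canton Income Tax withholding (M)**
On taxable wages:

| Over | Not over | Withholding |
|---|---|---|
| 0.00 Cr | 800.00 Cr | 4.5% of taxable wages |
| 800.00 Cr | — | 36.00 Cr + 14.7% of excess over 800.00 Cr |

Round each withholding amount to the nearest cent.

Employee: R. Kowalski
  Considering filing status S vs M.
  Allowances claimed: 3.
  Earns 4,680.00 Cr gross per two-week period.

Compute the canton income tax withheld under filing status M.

Canton Income Tax (M): taxable = 4,680.00 Cr − 3×154.00 Cr = 4,218.00 Cr
  36.00 Cr + 14.7% × (4,218.00 Cr − 800.00 Cr) = 36.00 Cr + 14.7% × 3,418.00 Cr = 538.45 Cr

538.45 Cr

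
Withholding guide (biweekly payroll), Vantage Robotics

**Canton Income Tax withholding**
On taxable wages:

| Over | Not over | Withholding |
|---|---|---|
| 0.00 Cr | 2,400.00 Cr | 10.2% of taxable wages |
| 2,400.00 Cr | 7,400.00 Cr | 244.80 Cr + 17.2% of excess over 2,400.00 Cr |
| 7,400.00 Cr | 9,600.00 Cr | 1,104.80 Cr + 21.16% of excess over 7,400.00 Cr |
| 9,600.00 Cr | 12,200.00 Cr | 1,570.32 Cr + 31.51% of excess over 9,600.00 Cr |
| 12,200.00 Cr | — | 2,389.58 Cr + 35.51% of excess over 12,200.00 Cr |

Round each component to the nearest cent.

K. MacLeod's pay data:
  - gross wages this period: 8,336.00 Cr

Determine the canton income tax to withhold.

1,302.86 Cr

Canton Income Tax: taxable = 8,336.00 Cr
  1,104.80 Cr + 21.16% × (8,336.00 Cr − 7,400.00 Cr) = 1,104.80 Cr + 21.16% × 936.00 Cr = 1,302.86 Cr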